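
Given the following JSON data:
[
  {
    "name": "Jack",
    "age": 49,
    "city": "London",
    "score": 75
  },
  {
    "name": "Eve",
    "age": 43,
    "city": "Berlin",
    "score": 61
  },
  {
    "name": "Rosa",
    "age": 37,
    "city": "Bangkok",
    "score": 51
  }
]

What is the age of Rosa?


Looking up record where name = Rosa
Record index: 2
Field 'age' = 37

ANSWER: 37


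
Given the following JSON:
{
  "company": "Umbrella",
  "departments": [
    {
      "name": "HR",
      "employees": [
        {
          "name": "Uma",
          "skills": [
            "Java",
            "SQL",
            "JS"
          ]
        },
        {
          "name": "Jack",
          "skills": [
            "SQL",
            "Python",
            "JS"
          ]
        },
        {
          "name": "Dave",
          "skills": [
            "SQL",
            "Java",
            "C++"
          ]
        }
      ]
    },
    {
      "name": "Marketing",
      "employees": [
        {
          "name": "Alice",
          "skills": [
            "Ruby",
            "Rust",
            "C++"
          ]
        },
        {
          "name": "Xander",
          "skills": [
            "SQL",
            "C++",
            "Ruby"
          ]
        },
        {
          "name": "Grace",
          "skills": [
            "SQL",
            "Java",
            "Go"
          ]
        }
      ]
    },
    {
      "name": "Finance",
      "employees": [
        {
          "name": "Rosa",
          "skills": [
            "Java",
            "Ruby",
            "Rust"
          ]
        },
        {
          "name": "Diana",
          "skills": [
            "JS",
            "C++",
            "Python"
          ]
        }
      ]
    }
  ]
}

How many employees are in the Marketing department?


Path: departments[1].employees
Count: 3

ANSWER: 3


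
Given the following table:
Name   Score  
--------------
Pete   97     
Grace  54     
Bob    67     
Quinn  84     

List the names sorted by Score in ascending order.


Sorting by Score (ascending):
  Grace: 54
  Bob: 67
  Quinn: 84
  Pete: 97


ANSWER: Grace, Bob, Quinn, Pete


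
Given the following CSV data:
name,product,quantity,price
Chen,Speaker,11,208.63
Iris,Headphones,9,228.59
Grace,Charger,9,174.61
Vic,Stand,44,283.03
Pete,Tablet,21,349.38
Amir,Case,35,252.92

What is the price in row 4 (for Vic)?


Row 4: Vic
Column 'price' = 283.03

ANSWER: 283.03


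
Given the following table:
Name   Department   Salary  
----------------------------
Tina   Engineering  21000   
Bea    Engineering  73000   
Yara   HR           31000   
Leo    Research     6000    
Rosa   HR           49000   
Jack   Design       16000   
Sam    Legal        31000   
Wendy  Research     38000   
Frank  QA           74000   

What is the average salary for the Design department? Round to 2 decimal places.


Design department members:
  Jack: 16000
Sum = 16000
Count = 1
Average = 16000 / 1 = 16000.00

ANSWER: 16000.00


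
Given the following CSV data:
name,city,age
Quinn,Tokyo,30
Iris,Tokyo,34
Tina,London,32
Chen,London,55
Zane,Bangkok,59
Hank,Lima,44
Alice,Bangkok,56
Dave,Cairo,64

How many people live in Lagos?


Scanning city column for 'Lagos':
Total matches: 0

ANSWER: 0


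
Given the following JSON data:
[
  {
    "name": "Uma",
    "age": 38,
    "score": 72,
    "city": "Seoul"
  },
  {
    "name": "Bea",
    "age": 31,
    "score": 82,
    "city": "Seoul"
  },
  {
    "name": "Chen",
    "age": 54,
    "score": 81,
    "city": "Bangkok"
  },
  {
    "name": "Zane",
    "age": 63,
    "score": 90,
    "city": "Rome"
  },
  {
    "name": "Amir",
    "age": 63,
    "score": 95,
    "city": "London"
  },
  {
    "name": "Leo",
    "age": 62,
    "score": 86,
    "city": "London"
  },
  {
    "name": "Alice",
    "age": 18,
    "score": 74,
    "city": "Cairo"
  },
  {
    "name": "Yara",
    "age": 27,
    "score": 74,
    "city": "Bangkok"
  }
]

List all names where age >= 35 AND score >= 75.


Checking both conditions:
  Uma (age=38, score=72) -> no
  Bea (age=31, score=82) -> no
  Chen (age=54, score=81) -> YES
  Zane (age=63, score=90) -> YES
  Amir (age=63, score=95) -> YES
  Leo (age=62, score=86) -> YES
  Alice (age=18, score=74) -> no
  Yara (age=27, score=74) -> no


ANSWER: Chen, Zane, Amir, Leo


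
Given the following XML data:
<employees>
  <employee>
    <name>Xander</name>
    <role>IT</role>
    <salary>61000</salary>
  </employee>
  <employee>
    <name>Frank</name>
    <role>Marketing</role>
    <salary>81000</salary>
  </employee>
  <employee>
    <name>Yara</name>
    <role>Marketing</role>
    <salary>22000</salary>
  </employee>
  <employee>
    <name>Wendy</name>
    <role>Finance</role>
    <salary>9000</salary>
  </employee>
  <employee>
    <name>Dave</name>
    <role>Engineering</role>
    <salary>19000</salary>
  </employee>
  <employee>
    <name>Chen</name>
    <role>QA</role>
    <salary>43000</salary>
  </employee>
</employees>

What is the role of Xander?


Searching for <employee> with <name>Xander</name>
Found at position 1
<role>IT</role>

ANSWER: IT


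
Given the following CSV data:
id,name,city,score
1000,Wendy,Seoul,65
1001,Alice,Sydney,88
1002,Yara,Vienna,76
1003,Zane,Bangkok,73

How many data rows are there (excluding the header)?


Counting rows (excluding header):
Header: id,name,city,score
Data rows: 4

ANSWER: 4


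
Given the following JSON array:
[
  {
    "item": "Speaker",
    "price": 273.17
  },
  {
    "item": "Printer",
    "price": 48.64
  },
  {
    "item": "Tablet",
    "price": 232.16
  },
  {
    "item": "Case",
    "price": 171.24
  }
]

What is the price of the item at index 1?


Array index 1 -> Printer
price = 48.64

ANSWER: 48.64


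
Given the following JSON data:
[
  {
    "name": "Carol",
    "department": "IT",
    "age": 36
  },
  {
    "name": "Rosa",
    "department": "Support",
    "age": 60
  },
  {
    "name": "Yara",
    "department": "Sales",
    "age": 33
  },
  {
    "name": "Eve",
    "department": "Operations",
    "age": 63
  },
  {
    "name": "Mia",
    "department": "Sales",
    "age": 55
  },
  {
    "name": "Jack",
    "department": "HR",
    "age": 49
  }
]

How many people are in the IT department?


Scanning records for department = IT
  Record 0: Carol
Count: 1

ANSWER: 1


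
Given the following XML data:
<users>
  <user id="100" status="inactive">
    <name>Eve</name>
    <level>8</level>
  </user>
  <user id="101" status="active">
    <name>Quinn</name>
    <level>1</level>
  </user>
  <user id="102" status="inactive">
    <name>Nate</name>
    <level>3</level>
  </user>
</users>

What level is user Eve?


Finding user: Eve
<level>8</level>

ANSWER: 8


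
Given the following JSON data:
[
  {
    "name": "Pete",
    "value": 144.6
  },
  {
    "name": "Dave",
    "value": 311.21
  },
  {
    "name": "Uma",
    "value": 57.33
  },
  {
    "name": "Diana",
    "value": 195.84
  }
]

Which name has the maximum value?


Comparing values:
  Pete: 144.6
  Dave: 311.21
  Uma: 57.33
  Diana: 195.84
Maximum: Dave (311.21)

ANSWER: Dave


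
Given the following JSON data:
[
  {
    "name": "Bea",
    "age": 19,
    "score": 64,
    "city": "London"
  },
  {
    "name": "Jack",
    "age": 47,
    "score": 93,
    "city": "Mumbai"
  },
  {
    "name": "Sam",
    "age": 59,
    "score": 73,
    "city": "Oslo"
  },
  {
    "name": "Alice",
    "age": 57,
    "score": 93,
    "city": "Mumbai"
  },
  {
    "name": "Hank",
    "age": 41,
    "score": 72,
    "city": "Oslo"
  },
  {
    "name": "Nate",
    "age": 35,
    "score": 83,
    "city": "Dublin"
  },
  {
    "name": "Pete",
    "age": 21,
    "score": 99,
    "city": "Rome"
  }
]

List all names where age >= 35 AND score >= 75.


Checking both conditions:
  Bea (age=19, score=64) -> no
  Jack (age=47, score=93) -> YES
  Sam (age=59, score=73) -> no
  Alice (age=57, score=93) -> YES
  Hank (age=41, score=72) -> no
  Nate (age=35, score=83) -> YES
  Pete (age=21, score=99) -> no


ANSWER: Jack, Alice, Nate


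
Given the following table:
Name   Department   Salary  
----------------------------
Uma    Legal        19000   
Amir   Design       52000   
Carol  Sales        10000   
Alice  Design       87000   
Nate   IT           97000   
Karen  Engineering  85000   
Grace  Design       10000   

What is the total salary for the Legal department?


Legal department members:
  Uma: 19000
Total = 19000 = 19000

ANSWER: 19000


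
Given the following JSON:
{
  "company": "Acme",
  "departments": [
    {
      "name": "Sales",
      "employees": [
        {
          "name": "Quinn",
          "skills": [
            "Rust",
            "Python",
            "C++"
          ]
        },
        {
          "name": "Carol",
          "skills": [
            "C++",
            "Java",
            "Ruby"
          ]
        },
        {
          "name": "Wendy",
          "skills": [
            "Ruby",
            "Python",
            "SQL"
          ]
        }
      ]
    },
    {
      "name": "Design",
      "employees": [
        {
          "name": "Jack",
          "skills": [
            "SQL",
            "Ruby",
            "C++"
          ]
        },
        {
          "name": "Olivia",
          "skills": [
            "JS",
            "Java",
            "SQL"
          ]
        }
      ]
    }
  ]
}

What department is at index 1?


Path: departments[1].name
Value: Design

ANSWER: Design


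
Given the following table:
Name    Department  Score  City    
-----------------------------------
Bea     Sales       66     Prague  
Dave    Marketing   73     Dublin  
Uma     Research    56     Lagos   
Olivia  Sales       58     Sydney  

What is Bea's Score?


Row 1: Bea
Score = 66

ANSWER: 66


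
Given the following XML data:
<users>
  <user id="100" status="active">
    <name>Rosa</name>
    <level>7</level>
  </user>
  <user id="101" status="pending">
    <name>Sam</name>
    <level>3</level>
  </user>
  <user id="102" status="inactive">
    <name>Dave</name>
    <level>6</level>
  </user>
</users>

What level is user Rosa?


Finding user: Rosa
<level>7</level>

ANSWER: 7


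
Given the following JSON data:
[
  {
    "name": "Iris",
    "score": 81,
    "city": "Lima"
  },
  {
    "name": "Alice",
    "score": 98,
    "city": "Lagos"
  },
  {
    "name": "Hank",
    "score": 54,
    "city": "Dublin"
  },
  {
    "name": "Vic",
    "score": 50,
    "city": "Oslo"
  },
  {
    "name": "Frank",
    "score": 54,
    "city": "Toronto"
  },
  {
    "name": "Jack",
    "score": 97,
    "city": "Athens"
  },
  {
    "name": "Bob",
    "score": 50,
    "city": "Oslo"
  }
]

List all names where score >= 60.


Filtering records where score >= 60:
  Iris (score=81) -> YES
  Alice (score=98) -> YES
  Hank (score=54) -> no
  Vic (score=50) -> no
  Frank (score=54) -> no
  Jack (score=97) -> YES
  Bob (score=50) -> no


ANSWER: Iris, Alice, Jack


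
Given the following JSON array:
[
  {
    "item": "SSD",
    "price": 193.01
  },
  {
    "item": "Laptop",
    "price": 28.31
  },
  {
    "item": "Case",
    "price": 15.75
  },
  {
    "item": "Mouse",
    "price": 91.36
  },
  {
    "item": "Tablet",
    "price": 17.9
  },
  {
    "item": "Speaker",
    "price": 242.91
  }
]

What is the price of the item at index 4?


Array index 4 -> Tablet
price = 17.9

ANSWER: 17.9


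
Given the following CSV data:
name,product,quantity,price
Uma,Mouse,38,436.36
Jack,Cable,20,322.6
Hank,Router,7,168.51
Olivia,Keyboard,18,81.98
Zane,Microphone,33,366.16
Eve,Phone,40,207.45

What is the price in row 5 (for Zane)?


Row 5: Zane
Column 'price' = 366.16

ANSWER: 366.16


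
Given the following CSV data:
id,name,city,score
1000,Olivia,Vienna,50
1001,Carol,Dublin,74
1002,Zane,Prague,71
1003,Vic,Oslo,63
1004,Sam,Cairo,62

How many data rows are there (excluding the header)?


Counting rows (excluding header):
Header: id,name,city,score
Data rows: 5

ANSWER: 5


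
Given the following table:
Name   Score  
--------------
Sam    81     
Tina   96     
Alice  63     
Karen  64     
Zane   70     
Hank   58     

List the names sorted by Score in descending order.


Sorting by Score (descending):
  Tina: 96
  Sam: 81
  Zane: 70
  Karen: 64
  Alice: 63
  Hank: 58


ANSWER: Tina, Sam, Zane, Karen, Alice, Hank


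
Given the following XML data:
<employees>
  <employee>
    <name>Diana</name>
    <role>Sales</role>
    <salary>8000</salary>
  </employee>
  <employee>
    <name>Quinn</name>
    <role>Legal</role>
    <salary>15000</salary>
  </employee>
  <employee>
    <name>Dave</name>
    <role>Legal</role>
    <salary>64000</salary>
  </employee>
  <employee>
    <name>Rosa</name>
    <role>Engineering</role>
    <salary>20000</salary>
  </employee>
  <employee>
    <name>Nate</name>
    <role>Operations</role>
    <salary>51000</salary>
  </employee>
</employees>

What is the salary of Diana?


Searching for <employee> with <name>Diana</name>
Found at position 1
<salary>8000</salary>

ANSWER: 8000


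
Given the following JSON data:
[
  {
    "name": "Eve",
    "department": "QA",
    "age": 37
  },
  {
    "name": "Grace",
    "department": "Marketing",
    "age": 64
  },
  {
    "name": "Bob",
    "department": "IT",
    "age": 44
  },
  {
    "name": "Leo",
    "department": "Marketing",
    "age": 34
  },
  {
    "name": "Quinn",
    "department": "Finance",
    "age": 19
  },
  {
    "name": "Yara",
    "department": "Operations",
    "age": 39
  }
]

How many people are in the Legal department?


Scanning records for department = Legal
  No matches found
Count: 0

ANSWER: 0


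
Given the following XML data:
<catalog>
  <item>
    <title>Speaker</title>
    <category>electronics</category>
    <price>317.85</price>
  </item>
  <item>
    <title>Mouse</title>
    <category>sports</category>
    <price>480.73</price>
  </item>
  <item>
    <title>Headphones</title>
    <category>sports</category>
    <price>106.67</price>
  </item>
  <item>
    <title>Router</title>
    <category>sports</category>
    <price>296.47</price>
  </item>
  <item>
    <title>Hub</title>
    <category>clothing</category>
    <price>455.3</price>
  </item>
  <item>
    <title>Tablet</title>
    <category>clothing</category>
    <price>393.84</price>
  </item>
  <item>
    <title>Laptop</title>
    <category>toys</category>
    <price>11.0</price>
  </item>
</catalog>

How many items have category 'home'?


Scanning <item> elements for <category>home</category>:
Count: 0

ANSWER: 0


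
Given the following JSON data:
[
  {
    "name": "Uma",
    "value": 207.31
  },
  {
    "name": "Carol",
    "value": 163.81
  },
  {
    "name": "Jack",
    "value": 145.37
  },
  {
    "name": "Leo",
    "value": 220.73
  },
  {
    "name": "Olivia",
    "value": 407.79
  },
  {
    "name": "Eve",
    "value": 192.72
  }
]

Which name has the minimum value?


Comparing values:
  Uma: 207.31
  Carol: 163.81
  Jack: 145.37
  Leo: 220.73
  Olivia: 407.79
  Eve: 192.72
Minimum: Jack (145.37)

ANSWER: Jack


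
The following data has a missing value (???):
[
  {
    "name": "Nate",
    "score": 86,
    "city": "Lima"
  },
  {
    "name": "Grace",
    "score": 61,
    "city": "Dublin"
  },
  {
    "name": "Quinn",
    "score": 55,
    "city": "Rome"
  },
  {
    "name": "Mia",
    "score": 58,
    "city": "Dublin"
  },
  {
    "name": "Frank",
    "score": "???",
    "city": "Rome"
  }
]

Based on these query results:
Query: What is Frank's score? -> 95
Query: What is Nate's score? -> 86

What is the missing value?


The missing value is Frank's score
From query: Frank's score = 95

ANSWER: 95


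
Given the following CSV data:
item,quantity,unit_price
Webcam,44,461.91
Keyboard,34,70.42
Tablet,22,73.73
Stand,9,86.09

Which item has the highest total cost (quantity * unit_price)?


Computing row totals:
  Webcam: 20324.04
  Keyboard: 2394.28
  Tablet: 1622.06
  Stand: 774.81
Maximum: Webcam (20324.04)

ANSWER: Webcam


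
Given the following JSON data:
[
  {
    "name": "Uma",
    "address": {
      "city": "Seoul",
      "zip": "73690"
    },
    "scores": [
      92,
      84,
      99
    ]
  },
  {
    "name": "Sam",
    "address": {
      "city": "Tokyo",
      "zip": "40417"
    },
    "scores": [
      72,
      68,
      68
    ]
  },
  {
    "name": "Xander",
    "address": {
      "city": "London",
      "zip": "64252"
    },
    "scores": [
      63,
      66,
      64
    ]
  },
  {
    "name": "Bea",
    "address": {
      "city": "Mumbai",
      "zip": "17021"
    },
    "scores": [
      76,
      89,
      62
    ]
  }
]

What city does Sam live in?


Path: records[1].address.city
Value: Tokyo

ANSWER: Tokyo


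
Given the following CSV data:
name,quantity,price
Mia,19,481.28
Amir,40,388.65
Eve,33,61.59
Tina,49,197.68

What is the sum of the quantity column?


Values in 'quantity' column:
  Row 1: 19
  Row 2: 40
  Row 3: 33
  Row 4: 49
Sum = 19 + 40 + 33 + 49 = 141

ANSWER: 141


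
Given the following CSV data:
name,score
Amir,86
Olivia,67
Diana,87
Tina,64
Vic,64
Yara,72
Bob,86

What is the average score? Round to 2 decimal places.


Scores: 86, 67, 87, 64, 64, 72, 86
Sum = 526
Count = 7
Average = 526 / 7 = 75.14

ANSWER: 75.14


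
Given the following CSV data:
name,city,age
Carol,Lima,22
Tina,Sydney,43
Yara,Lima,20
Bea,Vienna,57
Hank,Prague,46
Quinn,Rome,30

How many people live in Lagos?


Scanning city column for 'Lagos':
Total matches: 0

ANSWER: 0


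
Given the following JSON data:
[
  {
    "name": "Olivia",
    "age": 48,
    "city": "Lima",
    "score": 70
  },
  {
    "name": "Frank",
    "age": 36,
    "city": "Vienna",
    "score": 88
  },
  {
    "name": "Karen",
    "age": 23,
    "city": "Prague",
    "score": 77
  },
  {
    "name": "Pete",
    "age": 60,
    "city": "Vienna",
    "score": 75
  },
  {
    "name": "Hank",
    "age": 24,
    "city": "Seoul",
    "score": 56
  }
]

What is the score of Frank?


Looking up record where name = Frank
Record index: 1
Field 'score' = 88

ANSWER: 88


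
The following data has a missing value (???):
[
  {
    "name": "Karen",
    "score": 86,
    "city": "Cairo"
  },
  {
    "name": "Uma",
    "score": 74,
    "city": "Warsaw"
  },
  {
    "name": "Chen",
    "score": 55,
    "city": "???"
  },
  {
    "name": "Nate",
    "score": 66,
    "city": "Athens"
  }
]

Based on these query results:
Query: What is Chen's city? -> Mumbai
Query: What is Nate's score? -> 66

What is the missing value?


The missing value is Chen's city
From query: Chen's city = Mumbai

ANSWER: Mumbai


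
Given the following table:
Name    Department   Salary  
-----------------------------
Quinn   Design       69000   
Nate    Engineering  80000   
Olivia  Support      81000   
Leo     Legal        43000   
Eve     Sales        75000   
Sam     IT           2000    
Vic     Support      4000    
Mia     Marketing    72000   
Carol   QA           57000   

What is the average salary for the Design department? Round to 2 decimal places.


Design department members:
  Quinn: 69000
Sum = 69000
Count = 1
Average = 69000 / 1 = 69000.00

ANSWER: 69000.00


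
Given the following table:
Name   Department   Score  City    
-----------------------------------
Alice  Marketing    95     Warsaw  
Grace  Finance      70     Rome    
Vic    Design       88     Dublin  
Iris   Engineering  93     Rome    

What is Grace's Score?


Row 2: Grace
Score = 70

ANSWER: 70


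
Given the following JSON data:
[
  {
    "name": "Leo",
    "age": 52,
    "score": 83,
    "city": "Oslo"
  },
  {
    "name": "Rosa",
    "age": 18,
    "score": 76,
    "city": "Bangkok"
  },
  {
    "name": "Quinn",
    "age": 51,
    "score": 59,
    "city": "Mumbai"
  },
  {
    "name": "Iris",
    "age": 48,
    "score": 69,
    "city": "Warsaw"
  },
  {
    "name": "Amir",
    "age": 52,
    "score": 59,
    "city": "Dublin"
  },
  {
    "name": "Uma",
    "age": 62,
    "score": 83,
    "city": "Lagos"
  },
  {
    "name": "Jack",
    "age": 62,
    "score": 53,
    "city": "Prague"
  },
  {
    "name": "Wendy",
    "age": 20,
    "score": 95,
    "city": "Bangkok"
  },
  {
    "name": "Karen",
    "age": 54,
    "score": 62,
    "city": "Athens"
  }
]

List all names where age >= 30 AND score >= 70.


Checking both conditions:
  Leo (age=52, score=83) -> YES
  Rosa (age=18, score=76) -> no
  Quinn (age=51, score=59) -> no
  Iris (age=48, score=69) -> no
  Amir (age=52, score=59) -> no
  Uma (age=62, score=83) -> YES
  Jack (age=62, score=53) -> no
  Wendy (age=20, score=95) -> no
  Karen (age=54, score=62) -> no


ANSWER: Leo, Uma


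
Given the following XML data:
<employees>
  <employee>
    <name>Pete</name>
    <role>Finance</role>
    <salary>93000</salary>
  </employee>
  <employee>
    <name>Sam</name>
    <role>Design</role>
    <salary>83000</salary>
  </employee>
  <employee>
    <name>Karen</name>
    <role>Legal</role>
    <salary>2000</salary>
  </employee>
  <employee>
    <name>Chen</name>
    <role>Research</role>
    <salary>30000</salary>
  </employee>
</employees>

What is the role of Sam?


Searching for <employee> with <name>Sam</name>
Found at position 2
<role>Design</role>

ANSWER: Design


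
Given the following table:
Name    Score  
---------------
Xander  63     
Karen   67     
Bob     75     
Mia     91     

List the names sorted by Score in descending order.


Sorting by Score (descending):
  Mia: 91
  Bob: 75
  Karen: 67
  Xander: 63


ANSWER: Mia, Bob, Karen, Xander


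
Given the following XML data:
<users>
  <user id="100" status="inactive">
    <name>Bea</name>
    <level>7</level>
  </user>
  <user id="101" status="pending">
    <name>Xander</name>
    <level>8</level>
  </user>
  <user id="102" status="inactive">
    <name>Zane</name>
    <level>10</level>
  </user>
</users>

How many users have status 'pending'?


Counting users with status='pending':
  Xander (id=101) -> MATCH
Count: 1

ANSWER: 1


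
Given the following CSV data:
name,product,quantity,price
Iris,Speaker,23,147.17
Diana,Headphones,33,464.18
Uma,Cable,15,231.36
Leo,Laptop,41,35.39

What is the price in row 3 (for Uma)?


Row 3: Uma
Column 'price' = 231.36

ANSWER: 231.36


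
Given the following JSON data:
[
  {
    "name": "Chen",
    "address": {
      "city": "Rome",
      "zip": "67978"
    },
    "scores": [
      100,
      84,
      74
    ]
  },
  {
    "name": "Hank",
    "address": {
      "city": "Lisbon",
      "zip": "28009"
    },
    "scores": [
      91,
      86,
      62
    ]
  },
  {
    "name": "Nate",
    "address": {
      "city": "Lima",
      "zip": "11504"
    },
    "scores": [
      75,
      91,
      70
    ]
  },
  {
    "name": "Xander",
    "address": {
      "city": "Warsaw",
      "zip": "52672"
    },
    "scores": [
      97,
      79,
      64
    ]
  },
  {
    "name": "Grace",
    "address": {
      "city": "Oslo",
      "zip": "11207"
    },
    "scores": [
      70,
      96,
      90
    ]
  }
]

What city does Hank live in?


Path: records[1].address.city
Value: Lisbon

ANSWER: Lisbon


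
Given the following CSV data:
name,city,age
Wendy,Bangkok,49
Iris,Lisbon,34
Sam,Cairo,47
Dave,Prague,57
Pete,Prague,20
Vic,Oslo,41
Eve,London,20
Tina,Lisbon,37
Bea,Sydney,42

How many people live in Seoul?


Scanning city column for 'Seoul':
Total matches: 0

ANSWER: 0


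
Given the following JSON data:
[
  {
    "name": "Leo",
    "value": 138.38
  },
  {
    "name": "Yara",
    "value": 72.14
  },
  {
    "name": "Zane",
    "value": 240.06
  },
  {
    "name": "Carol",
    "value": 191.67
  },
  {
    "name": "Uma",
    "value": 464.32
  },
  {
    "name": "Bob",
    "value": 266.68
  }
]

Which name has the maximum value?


Comparing values:
  Leo: 138.38
  Yara: 72.14
  Zane: 240.06
  Carol: 191.67
  Uma: 464.32
  Bob: 266.68
Maximum: Uma (464.32)

ANSWER: Uma


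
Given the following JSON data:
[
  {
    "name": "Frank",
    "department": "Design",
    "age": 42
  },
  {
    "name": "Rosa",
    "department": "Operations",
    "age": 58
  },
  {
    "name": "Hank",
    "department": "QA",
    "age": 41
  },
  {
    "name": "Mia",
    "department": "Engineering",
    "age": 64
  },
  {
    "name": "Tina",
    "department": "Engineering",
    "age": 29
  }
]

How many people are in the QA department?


Scanning records for department = QA
  Record 2: Hank
Count: 1

ANSWER: 1


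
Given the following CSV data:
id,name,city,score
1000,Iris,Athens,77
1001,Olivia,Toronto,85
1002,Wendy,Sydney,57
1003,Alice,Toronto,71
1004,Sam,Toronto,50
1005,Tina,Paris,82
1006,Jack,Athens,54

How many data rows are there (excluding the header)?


Counting rows (excluding header):
Header: id,name,city,score
Data rows: 7

ANSWER: 7


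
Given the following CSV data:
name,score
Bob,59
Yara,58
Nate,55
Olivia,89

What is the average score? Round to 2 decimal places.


Scores: 59, 58, 55, 89
Sum = 261
Count = 4
Average = 261 / 4 = 65.25

ANSWER: 65.25


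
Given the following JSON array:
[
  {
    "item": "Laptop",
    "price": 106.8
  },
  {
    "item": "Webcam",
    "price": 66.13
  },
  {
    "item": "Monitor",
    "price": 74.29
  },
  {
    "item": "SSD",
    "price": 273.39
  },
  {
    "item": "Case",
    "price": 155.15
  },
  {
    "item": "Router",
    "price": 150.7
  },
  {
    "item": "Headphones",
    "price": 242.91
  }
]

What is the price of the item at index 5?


Array index 5 -> Router
price = 150.7

ANSWER: 150.7


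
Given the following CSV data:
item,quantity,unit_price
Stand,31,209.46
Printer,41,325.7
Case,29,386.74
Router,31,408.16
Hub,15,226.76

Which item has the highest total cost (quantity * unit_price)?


Computing row totals:
  Stand: 6493.26
  Printer: 13353.7
  Case: 11215.46
  Router: 12652.96
  Hub: 3401.4
Maximum: Printer (13353.7)

ANSWER: Printer


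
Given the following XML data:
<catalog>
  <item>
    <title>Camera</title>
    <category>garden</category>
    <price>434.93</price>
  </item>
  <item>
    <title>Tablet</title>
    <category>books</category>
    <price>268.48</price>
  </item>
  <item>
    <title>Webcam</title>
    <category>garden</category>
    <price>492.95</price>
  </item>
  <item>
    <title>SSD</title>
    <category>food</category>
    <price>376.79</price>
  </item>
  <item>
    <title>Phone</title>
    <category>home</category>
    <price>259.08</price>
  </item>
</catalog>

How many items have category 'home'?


Scanning <item> elements for <category>home</category>:
  Item 5: Phone -> MATCH
Count: 1

ANSWER: 1


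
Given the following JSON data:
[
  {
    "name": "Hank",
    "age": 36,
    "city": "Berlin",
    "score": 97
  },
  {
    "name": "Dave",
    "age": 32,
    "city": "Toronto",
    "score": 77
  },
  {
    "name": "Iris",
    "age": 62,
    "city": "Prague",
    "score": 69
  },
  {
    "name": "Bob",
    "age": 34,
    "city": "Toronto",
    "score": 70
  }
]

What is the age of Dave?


Looking up record where name = Dave
Record index: 1
Field 'age' = 32

ANSWER: 32


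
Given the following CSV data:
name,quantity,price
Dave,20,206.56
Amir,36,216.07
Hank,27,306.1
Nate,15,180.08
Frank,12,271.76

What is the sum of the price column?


Values in 'price' column:
  Row 1: 206.56
  Row 2: 216.07
  Row 3: 306.1
  Row 4: 180.08
  Row 5: 271.76
Sum = 206.56 + 216.07 + 306.1 + 180.08 + 271.76 = 1180.57

ANSWER: 1180.57


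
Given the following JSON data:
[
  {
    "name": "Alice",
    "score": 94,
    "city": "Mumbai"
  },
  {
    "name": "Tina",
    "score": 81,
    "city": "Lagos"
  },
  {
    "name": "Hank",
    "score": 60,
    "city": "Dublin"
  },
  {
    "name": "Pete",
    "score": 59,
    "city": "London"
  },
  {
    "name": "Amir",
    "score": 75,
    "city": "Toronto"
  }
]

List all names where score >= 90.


Filtering records where score >= 90:
  Alice (score=94) -> YES
  Tina (score=81) -> no
  Hank (score=60) -> no
  Pete (score=59) -> no
  Amir (score=75) -> no


ANSWER: Alice


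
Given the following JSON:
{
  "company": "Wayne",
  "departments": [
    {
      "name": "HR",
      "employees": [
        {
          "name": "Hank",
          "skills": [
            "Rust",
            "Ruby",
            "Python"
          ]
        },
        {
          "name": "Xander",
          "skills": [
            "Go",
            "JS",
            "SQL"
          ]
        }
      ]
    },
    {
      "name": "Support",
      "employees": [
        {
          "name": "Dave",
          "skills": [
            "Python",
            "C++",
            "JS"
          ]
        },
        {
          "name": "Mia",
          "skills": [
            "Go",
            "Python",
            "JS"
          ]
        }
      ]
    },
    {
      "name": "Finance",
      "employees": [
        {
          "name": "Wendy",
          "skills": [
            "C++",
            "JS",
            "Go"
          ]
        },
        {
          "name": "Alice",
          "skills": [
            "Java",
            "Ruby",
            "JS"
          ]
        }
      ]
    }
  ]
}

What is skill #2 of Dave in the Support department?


Path: departments[1].employees[0].skills[1]
Value: C++

ANSWER: C++


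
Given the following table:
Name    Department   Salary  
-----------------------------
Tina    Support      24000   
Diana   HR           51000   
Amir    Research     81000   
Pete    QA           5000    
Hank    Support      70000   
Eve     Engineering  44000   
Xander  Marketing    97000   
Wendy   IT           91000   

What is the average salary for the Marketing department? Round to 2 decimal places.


Marketing department members:
  Xander: 97000
Sum = 97000
Count = 1
Average = 97000 / 1 = 97000.00

ANSWER: 97000.00


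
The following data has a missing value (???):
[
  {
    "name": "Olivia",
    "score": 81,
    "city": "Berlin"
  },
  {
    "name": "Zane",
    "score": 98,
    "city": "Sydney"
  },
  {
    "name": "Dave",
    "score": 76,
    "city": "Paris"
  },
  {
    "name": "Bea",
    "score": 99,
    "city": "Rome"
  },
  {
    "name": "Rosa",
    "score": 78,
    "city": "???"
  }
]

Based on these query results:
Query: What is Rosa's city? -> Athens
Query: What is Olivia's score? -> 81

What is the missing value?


The missing value is Rosa's city
From query: Rosa's city = Athens

ANSWER: Athens


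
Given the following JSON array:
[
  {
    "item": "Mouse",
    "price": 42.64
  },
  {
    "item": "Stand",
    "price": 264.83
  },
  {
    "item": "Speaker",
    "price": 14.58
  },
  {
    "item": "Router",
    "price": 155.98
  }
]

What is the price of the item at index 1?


Array index 1 -> Stand
price = 264.83

ANSWER: 264.83


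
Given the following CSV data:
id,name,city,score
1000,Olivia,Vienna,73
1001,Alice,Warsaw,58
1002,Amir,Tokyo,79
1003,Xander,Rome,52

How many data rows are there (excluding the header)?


Counting rows (excluding header):
Header: id,name,city,score
Data rows: 4

ANSWER: 4


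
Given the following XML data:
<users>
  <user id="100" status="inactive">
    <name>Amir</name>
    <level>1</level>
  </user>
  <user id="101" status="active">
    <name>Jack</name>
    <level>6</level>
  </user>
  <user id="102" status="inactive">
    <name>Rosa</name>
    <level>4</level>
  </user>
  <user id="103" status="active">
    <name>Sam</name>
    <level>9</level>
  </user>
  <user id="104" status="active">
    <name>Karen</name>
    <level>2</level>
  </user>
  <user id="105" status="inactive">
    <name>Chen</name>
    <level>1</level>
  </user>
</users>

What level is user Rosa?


Finding user: Rosa
<level>4</level>

ANSWER: 4


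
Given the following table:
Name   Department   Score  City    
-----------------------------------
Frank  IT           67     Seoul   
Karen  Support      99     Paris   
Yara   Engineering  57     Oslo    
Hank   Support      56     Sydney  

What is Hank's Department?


Row 4: Hank
Department = Support

ANSWER: Support


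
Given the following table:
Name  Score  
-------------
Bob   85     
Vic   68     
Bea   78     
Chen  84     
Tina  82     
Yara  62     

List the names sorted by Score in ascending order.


Sorting by Score (ascending):
  Yara: 62
  Vic: 68
  Bea: 78
  Tina: 82
  Chen: 84
  Bob: 85


ANSWER: Yara, Vic, Bea, Tina, Chen, Bob


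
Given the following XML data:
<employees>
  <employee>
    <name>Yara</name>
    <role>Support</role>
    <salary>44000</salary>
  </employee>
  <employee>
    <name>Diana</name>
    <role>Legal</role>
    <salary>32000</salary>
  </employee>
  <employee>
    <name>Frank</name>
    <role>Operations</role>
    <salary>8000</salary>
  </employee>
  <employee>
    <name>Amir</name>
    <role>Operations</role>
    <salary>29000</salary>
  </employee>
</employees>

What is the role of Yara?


Searching for <employee> with <name>Yara</name>
Found at position 1
<role>Support</role>

ANSWER: Support


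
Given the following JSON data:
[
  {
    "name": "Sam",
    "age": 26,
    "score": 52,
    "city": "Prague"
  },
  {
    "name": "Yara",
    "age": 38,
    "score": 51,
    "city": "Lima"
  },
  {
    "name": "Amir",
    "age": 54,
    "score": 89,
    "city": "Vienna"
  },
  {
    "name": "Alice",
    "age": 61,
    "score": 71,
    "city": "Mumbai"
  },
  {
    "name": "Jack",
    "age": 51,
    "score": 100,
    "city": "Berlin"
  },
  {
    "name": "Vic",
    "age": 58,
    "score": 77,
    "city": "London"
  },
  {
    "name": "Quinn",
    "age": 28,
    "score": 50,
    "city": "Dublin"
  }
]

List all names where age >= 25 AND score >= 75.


Checking both conditions:
  Sam (age=26, score=52) -> no
  Yara (age=38, score=51) -> no
  Amir (age=54, score=89) -> YES
  Alice (age=61, score=71) -> no
  Jack (age=51, score=100) -> YES
  Vic (age=58, score=77) -> YES
  Quinn (age=28, score=50) -> no


ANSWER: Amir, Jack, Vic


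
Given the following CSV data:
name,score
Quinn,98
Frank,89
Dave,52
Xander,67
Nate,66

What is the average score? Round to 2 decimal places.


Scores: 98, 89, 52, 67, 66
Sum = 372
Count = 5
Average = 372 / 5 = 74.40

ANSWER: 74.40


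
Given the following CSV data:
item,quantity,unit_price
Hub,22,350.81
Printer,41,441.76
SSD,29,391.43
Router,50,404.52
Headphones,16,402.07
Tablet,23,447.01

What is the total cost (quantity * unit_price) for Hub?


Row: Hub
quantity = 22
unit_price = 350.81
total = 22 * 350.81 = 7717.82

ANSWER: 7717.82


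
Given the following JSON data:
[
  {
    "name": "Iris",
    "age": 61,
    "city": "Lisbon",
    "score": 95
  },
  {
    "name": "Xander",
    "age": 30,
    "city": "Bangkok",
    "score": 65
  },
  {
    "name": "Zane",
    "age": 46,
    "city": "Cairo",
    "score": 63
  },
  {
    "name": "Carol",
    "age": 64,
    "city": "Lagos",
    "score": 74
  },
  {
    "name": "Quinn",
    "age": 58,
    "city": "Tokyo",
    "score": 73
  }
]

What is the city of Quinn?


Looking up record where name = Quinn
Record index: 4
Field 'city' = Tokyo

ANSWER: Tokyo


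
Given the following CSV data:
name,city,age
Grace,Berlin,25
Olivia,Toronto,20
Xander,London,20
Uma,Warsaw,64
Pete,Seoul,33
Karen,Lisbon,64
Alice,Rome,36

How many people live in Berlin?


Scanning city column for 'Berlin':
  Row 1: Grace -> MATCH
Total matches: 1

ANSWER: 1


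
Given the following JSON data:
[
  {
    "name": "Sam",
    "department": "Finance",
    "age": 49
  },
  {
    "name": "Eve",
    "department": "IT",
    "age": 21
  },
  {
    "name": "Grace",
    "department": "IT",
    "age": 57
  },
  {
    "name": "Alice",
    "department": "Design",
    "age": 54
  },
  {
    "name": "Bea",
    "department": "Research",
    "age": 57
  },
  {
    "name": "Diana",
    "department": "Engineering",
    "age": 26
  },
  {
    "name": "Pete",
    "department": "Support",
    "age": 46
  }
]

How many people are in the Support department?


Scanning records for department = Support
  Record 6: Pete
Count: 1

ANSWER: 1


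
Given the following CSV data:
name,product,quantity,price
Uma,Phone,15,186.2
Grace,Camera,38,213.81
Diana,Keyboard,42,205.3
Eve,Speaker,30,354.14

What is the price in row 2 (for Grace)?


Row 2: Grace
Column 'price' = 213.81

ANSWER: 213.81


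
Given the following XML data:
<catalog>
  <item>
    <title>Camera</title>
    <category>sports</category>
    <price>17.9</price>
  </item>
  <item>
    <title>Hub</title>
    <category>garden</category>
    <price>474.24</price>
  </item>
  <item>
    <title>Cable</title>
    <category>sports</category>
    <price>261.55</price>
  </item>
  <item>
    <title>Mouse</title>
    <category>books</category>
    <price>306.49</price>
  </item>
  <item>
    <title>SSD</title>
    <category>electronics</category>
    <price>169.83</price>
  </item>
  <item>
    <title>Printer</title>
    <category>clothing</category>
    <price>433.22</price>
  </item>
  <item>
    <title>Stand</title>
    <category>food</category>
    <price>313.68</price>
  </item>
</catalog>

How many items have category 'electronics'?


Scanning <item> elements for <category>electronics</category>:
  Item 5: SSD -> MATCH
Count: 1

ANSWER: 1


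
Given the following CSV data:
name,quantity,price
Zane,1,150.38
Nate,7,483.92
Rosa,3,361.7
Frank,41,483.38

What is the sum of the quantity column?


Values in 'quantity' column:
  Row 1: 1
  Row 2: 7
  Row 3: 3
  Row 4: 41
Sum = 1 + 7 + 3 + 41 = 52

ANSWER: 52


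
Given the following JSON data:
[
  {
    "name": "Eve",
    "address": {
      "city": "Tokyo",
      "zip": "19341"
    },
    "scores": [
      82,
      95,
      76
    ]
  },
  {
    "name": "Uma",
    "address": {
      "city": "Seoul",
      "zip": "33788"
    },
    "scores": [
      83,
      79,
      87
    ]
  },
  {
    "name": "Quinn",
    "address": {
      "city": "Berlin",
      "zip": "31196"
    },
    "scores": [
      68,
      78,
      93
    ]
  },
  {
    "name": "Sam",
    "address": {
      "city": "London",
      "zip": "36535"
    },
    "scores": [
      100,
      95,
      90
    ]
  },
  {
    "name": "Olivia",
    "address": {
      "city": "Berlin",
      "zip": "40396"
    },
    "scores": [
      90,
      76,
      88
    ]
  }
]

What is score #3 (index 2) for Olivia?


Path: records[4].scores[2]
Value: 88

ANSWER: 88


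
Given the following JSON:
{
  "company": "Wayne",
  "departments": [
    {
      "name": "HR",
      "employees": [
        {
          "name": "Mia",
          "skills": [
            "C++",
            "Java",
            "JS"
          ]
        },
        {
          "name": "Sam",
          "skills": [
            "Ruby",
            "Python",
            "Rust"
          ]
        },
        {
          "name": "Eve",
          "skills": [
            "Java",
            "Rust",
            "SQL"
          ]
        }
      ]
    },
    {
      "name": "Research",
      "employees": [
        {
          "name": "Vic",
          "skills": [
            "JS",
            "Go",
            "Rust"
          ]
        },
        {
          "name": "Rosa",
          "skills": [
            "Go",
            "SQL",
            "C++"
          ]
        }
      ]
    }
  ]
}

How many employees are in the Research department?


Path: departments[1].employees
Count: 2

ANSWER: 2


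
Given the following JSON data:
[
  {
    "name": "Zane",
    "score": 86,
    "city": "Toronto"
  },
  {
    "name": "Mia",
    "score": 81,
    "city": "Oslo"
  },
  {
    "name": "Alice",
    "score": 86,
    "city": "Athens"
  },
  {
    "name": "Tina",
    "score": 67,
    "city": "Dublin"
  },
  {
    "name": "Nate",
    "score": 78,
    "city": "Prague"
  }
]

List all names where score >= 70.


Filtering records where score >= 70:
  Zane (score=86) -> YES
  Mia (score=81) -> YES
  Alice (score=86) -> YES
  Tina (score=67) -> no
  Nate (score=78) -> YES


ANSWER: Zane, Mia, Alice, Nate


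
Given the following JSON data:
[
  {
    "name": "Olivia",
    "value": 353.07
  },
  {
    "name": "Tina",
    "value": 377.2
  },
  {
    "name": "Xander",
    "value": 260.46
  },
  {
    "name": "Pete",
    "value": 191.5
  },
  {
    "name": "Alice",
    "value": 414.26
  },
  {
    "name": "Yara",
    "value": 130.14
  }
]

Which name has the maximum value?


Comparing values:
  Olivia: 353.07
  Tina: 377.2
  Xander: 260.46
  Pete: 191.5
  Alice: 414.26
  Yara: 130.14
Maximum: Alice (414.26)

ANSWER: Alice
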